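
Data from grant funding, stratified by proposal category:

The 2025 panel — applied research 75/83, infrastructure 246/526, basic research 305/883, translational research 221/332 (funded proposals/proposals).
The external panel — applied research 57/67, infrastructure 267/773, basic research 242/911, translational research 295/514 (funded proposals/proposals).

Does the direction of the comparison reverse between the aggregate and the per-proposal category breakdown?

Applied research: the 2025 panel 75/83 = 90.4%, the external panel 57/67 = 85.1% → the 2025 panel
Infrastructure: the 2025 panel 246/526 = 46.8%, the external panel 267/773 = 34.5% → the 2025 panel
Basic research: the 2025 panel 305/883 = 34.5%, the external panel 242/911 = 26.6% → the 2025 panel
Translational research: the 2025 panel 221/332 = 66.6%, the external panel 295/514 = 57.4% → the 2025 panel
Overall: the 2025 panel 847/1824 = 46.4%, the external panel 861/2265 = 38.0% → the 2025 panel
The 2025 panel wins overall and in every proposal group — no reversal.

No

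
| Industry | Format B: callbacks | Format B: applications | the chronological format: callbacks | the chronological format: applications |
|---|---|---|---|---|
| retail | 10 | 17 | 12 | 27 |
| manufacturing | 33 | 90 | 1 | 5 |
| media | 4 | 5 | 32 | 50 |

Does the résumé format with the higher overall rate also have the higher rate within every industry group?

Retail: Format B 10/17 = 58.8%, the chronological format 12/27 = 44.4% → Format B
Manufacturing: Format B 33/90 = 36.7%, the chronological format 1/5 = 20.0% → Format B
Media: Format B 4/5 = 80.0%, the chronological format 32/50 = 64.0% → Format B
Overall: Format B 47/112 = 42.0%, the chronological format 45/82 = 54.9% → the chronological format
Format B wins each industry group but the chronological format wins overall — the comparison reverses. Format B's applications skew toward manufacturing, which has a lower base rate.

No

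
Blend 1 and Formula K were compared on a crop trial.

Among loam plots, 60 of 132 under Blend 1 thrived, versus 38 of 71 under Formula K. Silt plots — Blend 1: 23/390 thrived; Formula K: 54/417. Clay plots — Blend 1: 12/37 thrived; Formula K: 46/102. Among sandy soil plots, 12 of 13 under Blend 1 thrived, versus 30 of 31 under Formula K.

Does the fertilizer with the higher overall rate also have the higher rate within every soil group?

Yes

Loam: Blend 1 60/132 = 45.5%, Formula K 38/71 = 53.5% → Formula K
Silt: Blend 1 23/390 = 5.9%, Formula K 54/417 = 12.9% → Formula K
Clay: Blend 1 12/37 = 32.4%, Formula K 46/102 = 45.1% → Formula K
Sandy soil: Blend 1 12/13 = 92.3%, Formula K 30/31 = 96.8% → Formula K
Overall: Blend 1 107/572 = 18.7%, Formula K 168/621 = 27.1% → Formula K
Formula K wins overall and in every soil group — no reversal.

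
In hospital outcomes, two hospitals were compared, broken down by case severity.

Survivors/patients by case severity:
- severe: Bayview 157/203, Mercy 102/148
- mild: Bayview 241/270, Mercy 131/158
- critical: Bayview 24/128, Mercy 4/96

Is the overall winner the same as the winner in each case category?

Yes

Severe: Bayview 157/203 = 77.3%, Mercy 102/148 = 68.9% → Bayview
Mild: Bayview 241/270 = 89.3%, Mercy 131/158 = 82.9% → Bayview
Critical: Bayview 24/128 = 18.8%, Mercy 4/96 = 4.2% → Bayview
Overall: Bayview 422/601 = 70.2%, Mercy 237/402 = 59.0% → Bayview
Bayview wins overall and in every case group — no reversal.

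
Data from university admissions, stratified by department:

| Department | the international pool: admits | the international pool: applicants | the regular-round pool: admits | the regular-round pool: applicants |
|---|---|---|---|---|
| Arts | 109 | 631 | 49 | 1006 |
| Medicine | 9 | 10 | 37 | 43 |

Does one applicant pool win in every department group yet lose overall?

Arts: the international pool 109/631 = 17.3%, the regular-round pool 49/1006 = 4.9% → the international pool
Medicine: the international pool 9/10 = 90.0%, the regular-round pool 37/43 = 86.0% → the international pool
Overall: the international pool 118/641 = 18.4%, the regular-round pool 86/1049 = 8.2% → the international pool
The international pool wins overall and in every department group — no reversal.

No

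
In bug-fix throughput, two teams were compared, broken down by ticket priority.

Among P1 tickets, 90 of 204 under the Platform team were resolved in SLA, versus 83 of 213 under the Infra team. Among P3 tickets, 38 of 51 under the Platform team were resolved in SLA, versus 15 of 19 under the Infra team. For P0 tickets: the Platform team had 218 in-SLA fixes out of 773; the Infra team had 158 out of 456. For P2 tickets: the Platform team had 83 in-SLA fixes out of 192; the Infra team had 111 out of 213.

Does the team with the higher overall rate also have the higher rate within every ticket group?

P1: the Platform team 90/204 = 44.1%, the Infra team 83/213 = 39.0% → the Platform team
P3: the Platform team 38/51 = 74.5%, the Infra team 15/19 = 78.9% → the Infra team
P0: the Platform team 218/773 = 28.2%, the Infra team 158/456 = 34.6% → the Infra team
P2: the Platform team 83/192 = 43.2%, the Infra team 111/213 = 52.1% → the Infra team
Overall: the Platform team 429/1220 = 35.2%, the Infra team 367/901 = 40.7% → the Infra team
Neither sweeps: the Platform team wins 1 of 4 groups, the Infra team wins 3. The Infra team wins overall but not every group — no Simpson reversal.

No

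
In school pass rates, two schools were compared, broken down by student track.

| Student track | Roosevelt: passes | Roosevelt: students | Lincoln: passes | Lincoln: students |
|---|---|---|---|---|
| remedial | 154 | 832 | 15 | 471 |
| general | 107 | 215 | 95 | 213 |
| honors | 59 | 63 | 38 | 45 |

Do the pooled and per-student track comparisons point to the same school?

Yes

Remedial: Roosevelt 154/832 = 18.5%, Lincoln 15/471 = 3.2% → Roosevelt
General: Roosevelt 107/215 = 49.8%, Lincoln 95/213 = 44.6% → Roosevelt
Honors: Roosevelt 59/63 = 93.7%, Lincoln 38/45 = 84.4% → Roosevelt
Overall: Roosevelt 320/1110 = 28.8%, Lincoln 148/729 = 20.3% → Roosevelt
Roosevelt wins overall and in every student group — no reversal.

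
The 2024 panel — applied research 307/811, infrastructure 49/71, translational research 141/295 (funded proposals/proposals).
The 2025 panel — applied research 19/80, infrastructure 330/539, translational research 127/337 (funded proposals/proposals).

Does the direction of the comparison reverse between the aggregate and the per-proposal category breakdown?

Yes

Applied research: the 2024 panel 307/811 = 37.9%, the 2025 panel 19/80 = 23.8% → the 2024 panel
Infrastructure: the 2024 panel 49/71 = 69.0%, the 2025 panel 330/539 = 61.2% → the 2024 panel
Translational research: the 2024 panel 141/295 = 47.8%, the 2025 panel 127/337 = 37.7% → the 2024 panel
Overall: the 2024 panel 497/1177 = 42.2%, the 2025 panel 476/956 = 49.8% → the 2025 panel
The 2024 panel wins each proposal group but the 2025 panel wins overall — the comparison reverses. The 2024 panel's proposals skew toward applied research, which has a lower base rate.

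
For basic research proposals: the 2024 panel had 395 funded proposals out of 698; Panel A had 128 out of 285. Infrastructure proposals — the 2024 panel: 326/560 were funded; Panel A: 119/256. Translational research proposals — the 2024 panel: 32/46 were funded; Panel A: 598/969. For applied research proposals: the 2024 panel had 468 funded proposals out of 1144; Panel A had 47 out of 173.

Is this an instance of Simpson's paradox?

Yes

Basic research: the 2024 panel 395/698 = 56.6%, Panel A 128/285 = 44.9% → the 2024 panel
Infrastructure: the 2024 panel 326/560 = 58.2%, Panel A 119/256 = 46.5% → the 2024 panel
Translational research: the 2024 panel 32/46 = 69.6%, Panel A 598/969 = 61.7% → the 2024 panel
Applied research: the 2024 panel 468/1144 = 40.9%, Panel A 47/173 = 27.2% → the 2024 panel
Overall: the 2024 panel 1221/2448 = 49.9%, Panel A 892/1683 = 53.0% → Panel A
The 2024 panel wins each proposal group but Panel A wins overall — the comparison reverses. The 2024 panel's proposals skew toward applied research, which has a lower base rate.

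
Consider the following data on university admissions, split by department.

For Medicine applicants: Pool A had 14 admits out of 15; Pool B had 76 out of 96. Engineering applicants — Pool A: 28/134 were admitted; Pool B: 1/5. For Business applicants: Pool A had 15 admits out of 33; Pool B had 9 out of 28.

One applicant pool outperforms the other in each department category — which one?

Medicine: Pool A 14/15 = 93.3%, Pool B 76/96 = 79.2% → Pool A
Engineering: Pool A 28/134 = 20.9%, Pool B 1/5 = 20.0% → Pool A
Business: Pool A 15/33 = 45.5%, Pool B 9/28 = 32.1% → Pool A
Pool A has the higher rate in all 3 groups.

Pool A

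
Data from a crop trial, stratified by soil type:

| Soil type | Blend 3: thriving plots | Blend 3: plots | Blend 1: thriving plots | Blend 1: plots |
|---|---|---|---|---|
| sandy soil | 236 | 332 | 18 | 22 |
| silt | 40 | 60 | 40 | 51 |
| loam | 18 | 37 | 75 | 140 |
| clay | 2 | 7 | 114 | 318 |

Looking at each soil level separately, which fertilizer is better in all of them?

Blend 1

Sandy soil: Blend 3 236/332 = 71.1%, Blend 1 18/22 = 81.8% → Blend 1
Silt: Blend 3 40/60 = 66.7%, Blend 1 40/51 = 78.4% → Blend 1
Loam: Blend 3 18/37 = 48.6%, Blend 1 75/140 = 53.6% → Blend 1
Clay: Blend 3 2/7 = 28.6%, Blend 1 114/318 = 35.8% → Blend 1
Blend 1 has the higher rate in all 4 groups.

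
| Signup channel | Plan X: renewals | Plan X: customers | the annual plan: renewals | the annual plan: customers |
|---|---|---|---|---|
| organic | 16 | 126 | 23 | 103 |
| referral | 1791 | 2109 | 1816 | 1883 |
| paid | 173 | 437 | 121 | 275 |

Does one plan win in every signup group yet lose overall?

Organic: Plan X 16/126 = 12.7%, the annual plan 23/103 = 22.3% → the annual plan
Referral: Plan X 1791/2109 = 84.9%, the annual plan 1816/1883 = 96.4% → the annual plan
Paid: Plan X 173/437 = 39.6%, the annual plan 121/275 = 44.0% → the annual plan
Overall: Plan X 1980/2672 = 74.1%, the annual plan 1960/2261 = 86.7% → the annual plan
The annual plan wins overall and in every signup group — no reversal.

No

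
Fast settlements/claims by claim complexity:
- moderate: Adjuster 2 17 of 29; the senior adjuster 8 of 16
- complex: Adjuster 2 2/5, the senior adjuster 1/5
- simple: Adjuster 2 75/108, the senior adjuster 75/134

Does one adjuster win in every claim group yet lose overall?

No

Moderate: Adjuster 2 17/29 = 58.6%, the senior adjuster 8/16 = 50.0% → Adjuster 2
Complex: Adjuster 2 2/5 = 40.0%, the senior adjuster 1/5 = 20.0% → Adjuster 2
Simple: Adjuster 2 75/108 = 69.4%, the senior adjuster 75/134 = 56.0% → Adjuster 2
Overall: Adjuster 2 94/142 = 66.2%, the senior adjuster 84/155 = 54.2% → Adjuster 2
Adjuster 2 wins overall and in every claim group — no reversal.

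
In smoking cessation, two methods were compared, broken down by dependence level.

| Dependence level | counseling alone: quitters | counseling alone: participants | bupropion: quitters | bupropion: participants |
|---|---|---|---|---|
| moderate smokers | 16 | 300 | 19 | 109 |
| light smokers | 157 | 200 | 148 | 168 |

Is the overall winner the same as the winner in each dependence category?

Moderate smokers: counseling alone 16/300 = 5.3%, bupropion 19/109 = 17.4% → bupropion
Light smokers: counseling alone 157/200 = 78.5%, bupropion 148/168 = 88.1% → bupropion
Overall: counseling alone 173/500 = 34.6%, bupropion 167/277 = 60.3% → bupropion
Bupropion wins overall and in every dependence group — no reversal.

Yes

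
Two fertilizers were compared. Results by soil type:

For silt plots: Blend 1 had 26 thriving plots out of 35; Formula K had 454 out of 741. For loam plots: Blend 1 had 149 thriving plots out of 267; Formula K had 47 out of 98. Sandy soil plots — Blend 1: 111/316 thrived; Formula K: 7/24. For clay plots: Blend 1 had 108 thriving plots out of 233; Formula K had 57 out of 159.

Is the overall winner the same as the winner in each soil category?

Silt: Blend 1 26/35 = 74.3%, Formula K 454/741 = 61.3% → Blend 1
Loam: Blend 1 149/267 = 55.8%, Formula K 47/98 = 48.0% → Blend 1
Sandy soil: Blend 1 111/316 = 35.1%, Formula K 7/24 = 29.2% → Blend 1
Clay: Blend 1 108/233 = 46.4%, Formula K 57/159 = 35.8% → Blend 1
Overall: Blend 1 394/851 = 46.3%, Formula K 565/1022 = 55.3% → Formula K
Blend 1 wins each soil group but Formula K wins overall — the comparison reverses. Blend 1's plots skew toward sandy soil, which has a lower base rate.

No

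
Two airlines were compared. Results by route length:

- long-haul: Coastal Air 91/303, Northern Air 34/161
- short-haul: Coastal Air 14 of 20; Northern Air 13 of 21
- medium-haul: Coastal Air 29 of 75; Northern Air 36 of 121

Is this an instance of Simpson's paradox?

No

Long-haul: Coastal Air 91/303 = 30.0%, Northern Air 34/161 = 21.1% → Coastal Air
Short-haul: Coastal Air 14/20 = 70.0%, Northern Air 13/21 = 61.9% → Coastal Air
Medium-haul: Coastal Air 29/75 = 38.7%, Northern Air 36/121 = 29.8% → Coastal Air
Overall: Coastal Air 134/398 = 33.7%, Northern Air 83/303 = 27.4% → Coastal Air
Coastal Air wins overall and in every route group — no reversal.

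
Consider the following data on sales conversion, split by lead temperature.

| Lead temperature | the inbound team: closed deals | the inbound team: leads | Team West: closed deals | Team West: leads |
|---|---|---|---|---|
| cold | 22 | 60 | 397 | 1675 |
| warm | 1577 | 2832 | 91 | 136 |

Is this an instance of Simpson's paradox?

Cold: the inbound team 22/60 = 36.7%, Team West 397/1675 = 23.7% → the inbound team
Warm: the inbound team 1577/2832 = 55.7%, Team West 91/136 = 66.9% → Team West
Overall: the inbound team 1599/2892 = 55.3%, Team West 488/1811 = 26.9% → the inbound team
Neither sweeps: the inbound team wins 1 of 2 groups, Team West wins 1. The inbound team wins overall but not every group — no Simpson reversal.

No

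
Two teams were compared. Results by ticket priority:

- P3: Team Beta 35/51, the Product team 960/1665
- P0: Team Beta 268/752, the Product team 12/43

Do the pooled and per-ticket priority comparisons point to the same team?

No

P3: Team Beta 35/51 = 68.6%, the Product team 960/1665 = 57.7% → Team Beta
P0: Team Beta 268/752 = 35.6%, the Product team 12/43 = 27.9% → Team Beta
Overall: Team Beta 303/803 = 37.7%, the Product team 972/1708 = 56.9% → the Product team
Team Beta wins each ticket group but the Product team wins overall — the comparison reverses. Team Beta's tickets skew toward P0, which has a lower base rate.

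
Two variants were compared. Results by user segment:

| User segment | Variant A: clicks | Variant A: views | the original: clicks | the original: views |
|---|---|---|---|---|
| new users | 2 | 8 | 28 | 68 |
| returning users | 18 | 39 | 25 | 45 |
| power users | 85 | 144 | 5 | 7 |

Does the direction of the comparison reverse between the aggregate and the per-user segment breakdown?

New users: Variant A 2/8 = 25.0%, the original 28/68 = 41.2% → the original
Returning users: Variant A 18/39 = 46.2%, the original 25/45 = 55.6% → the original
Power users: Variant A 85/144 = 59.0%, the original 5/7 = 71.4% → the original
Overall: Variant A 105/191 = 55.0%, the original 58/120 = 48.3% → Variant A
The original wins each user group but Variant A wins overall — the comparison reverses. The original's views skew toward new users, which has a lower base rate.

Yes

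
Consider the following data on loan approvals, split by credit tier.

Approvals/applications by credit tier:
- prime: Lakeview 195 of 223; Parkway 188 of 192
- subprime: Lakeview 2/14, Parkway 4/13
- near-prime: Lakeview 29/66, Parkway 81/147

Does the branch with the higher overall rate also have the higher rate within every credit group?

Prime: Lakeview 195/223 = 87.4%, Parkway 188/192 = 97.9% → Parkway
Subprime: Lakeview 2/14 = 14.3%, Parkway 4/13 = 30.8% → Parkway
Near-prime: Lakeview 29/66 = 43.9%, Parkway 81/147 = 55.1% → Parkway
Overall: Lakeview 226/303 = 74.6%, Parkway 273/352 = 77.6% → Parkway
Parkway wins overall and in every credit group — no reversal.

Yes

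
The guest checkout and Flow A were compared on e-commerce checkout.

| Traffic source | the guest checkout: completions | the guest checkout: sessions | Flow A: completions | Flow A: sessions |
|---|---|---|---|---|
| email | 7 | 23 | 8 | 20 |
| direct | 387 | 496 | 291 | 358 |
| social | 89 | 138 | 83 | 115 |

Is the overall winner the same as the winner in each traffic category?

Email: the guest checkout 7/23 = 30.4%, Flow A 8/20 = 40.0% → Flow A
Direct: the guest checkout 387/496 = 78.0%, Flow A 291/358 = 81.3% → Flow A
Social: the guest checkout 89/138 = 64.5%, Flow A 83/115 = 72.2% → Flow A
Overall: the guest checkout 483/657 = 73.5%, Flow A 382/493 = 77.5% → Flow A
Flow A wins overall and in every traffic group — no reversal.

Yes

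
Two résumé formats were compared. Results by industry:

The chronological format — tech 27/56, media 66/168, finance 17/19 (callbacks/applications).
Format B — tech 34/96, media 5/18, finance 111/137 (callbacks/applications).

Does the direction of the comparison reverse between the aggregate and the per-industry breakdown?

Yes

Tech: the chronological format 27/56 = 48.2%, Format B 34/96 = 35.4% → the chronological format
Media: the chronological format 66/168 = 39.3%, Format B 5/18 = 27.8% → the chronological format
Finance: the chronological format 17/19 = 89.5%, Format B 111/137 = 81.0% → the chronological format
Overall: the chronological format 110/243 = 45.3%, Format B 150/251 = 59.8% → Format B
The chronological format wins each industry group but Format B wins overall — the comparison reverses. The chronological format's applications skew toward media, which has a lower base rate.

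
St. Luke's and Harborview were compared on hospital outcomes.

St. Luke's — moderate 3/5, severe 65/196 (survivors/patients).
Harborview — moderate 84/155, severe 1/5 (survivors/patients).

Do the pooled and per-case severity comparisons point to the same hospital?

Moderate: St. Luke's 3/5 = 60.0%, Harborview 84/155 = 54.2% → St. Luke's
Severe: St. Luke's 65/196 = 33.2%, Harborview 1/5 = 20.0% → St. Luke's
Overall: St. Luke's 68/201 = 33.8%, Harborview 85/160 = 53.1% → Harborview
St. Luke's wins each case group but Harborview wins overall — the comparison reverses. St. Luke's's patients skew toward severe, which has a lower base rate.

No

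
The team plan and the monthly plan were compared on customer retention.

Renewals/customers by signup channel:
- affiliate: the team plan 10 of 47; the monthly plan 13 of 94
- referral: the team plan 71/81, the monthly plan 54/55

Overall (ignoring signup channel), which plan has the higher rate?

Affiliate: the team plan 10/47 = 21.3%, the monthly plan 13/94 = 13.8% → the team plan
Referral: the team plan 71/81 = 87.7%, the monthly plan 54/55 = 98.2% → the monthly plan
Overall: the team plan 81/128 = 63.3%, the monthly plan 67/149 = 45.0% → the team plan
(Neither sweeps every signup group, but the team plan has the higher pooled rate.)

the team plan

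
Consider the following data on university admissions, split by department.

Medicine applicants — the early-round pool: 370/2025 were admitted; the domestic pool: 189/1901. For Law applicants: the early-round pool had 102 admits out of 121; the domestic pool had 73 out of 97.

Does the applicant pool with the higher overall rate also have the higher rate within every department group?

Yes

Medicine: the early-round pool 370/2025 = 18.3%, the domestic pool 189/1901 = 9.9% → the early-round pool
Law: the early-round pool 102/121 = 84.3%, the domestic pool 73/97 = 75.3% → the early-round pool
Overall: the early-round pool 472/2146 = 22.0%, the domestic pool 262/1998 = 13.1% → the early-round pool
The early-round pool wins overall and in every department group — no reversal.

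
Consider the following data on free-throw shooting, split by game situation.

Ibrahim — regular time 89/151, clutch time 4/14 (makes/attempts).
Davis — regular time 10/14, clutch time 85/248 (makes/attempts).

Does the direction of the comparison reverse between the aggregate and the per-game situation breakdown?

Yes

Regular time: Ibrahim 89/151 = 58.9%, Davis 10/14 = 71.4% → Davis
Clutch time: Ibrahim 4/14 = 28.6%, Davis 85/248 = 34.3% → Davis
Overall: Ibrahim 93/165 = 56.4%, Davis 95/262 = 36.3% → Ibrahim
Davis wins each game group but Ibrahim wins overall — the comparison reverses. Davis's attempts skew toward clutch time, which has a lower base rate.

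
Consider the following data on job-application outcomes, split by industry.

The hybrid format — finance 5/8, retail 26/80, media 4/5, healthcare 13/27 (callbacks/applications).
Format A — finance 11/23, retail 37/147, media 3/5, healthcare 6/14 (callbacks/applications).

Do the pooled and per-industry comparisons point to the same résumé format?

Finance: the hybrid format 5/8 = 62.5%, Format A 11/23 = 47.8% → the hybrid format
Retail: the hybrid format 26/80 = 32.5%, Format A 37/147 = 25.2% → the hybrid format
Media: the hybrid format 4/5 = 80.0%, Format A 3/5 = 60.0% → the hybrid format
Healthcare: the hybrid format 13/27 = 48.1%, Format A 6/14 = 42.9% → the hybrid format
Overall: the hybrid format 48/120 = 40.0%, Format A 57/189 = 30.2% → the hybrid format
The hybrid format wins overall and in every industry group — no reversal.

Yes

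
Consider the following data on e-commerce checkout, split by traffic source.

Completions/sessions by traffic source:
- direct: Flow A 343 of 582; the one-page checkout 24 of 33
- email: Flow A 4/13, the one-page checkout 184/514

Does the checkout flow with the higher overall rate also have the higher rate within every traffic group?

No

Direct: Flow A 343/582 = 58.9%, the one-page checkout 24/33 = 72.7% → the one-page checkout
Email: Flow A 4/13 = 30.8%, the one-page checkout 184/514 = 35.8% → the one-page checkout
Overall: Flow A 347/595 = 58.3%, the one-page checkout 208/547 = 38.0% → Flow A
The one-page checkout wins each traffic group but Flow A wins overall — the comparison reverses. The one-page checkout's sessions skew toward email, which has a lower base rate.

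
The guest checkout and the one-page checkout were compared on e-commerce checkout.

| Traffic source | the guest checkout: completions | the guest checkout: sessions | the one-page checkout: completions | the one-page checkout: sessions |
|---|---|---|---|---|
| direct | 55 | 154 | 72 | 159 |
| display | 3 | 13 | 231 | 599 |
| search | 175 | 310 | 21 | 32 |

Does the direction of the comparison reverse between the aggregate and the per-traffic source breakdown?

Direct: the guest checkout 55/154 = 35.7%, the one-page checkout 72/159 = 45.3% → the one-page checkout
Display: the guest checkout 3/13 = 23.1%, the one-page checkout 231/599 = 38.6% → the one-page checkout
Search: the guest checkout 175/310 = 56.5%, the one-page checkout 21/32 = 65.6% → the one-page checkout
Overall: the guest checkout 233/477 = 48.8%, the one-page checkout 324/790 = 41.0% → the guest checkout
The one-page checkout wins each traffic group but the guest checkout wins overall — the comparison reverses. The one-page checkout's sessions skew toward display, which has a lower base rate.

Yes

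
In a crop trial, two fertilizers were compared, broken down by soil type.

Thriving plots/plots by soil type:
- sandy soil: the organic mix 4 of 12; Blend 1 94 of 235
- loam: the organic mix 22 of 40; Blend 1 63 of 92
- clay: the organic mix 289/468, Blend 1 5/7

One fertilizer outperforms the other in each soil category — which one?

Sandy soil: the organic mix 4/12 = 33.3%, Blend 1 94/235 = 40.0% → Blend 1
Loam: the organic mix 22/40 = 55.0%, Blend 1 63/92 = 68.5% → Blend 1
Clay: the organic mix 289/468 = 61.8%, Blend 1 5/7 = 71.4% → Blend 1
Blend 1 has the higher rate in all 3 groups.

Blend 1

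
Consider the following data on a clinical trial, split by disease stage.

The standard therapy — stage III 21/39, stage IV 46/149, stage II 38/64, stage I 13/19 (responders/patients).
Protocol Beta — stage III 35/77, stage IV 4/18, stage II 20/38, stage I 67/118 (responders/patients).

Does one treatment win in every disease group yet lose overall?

Yes

Stage III: the standard therapy 21/39 = 53.8%, Protocol Beta 35/77 = 45.5% → the standard therapy
Stage IV: the standard therapy 46/149 = 30.9%, Protocol Beta 4/18 = 22.2% → the standard therapy
Stage II: the standard therapy 38/64 = 59.4%, Protocol Beta 20/38 = 52.6% → the standard therapy
Stage I: the standard therapy 13/19 = 68.4%, Protocol Beta 67/118 = 56.8% → the standard therapy
Overall: the standard therapy 118/271 = 43.5%, Protocol Beta 126/251 = 50.2% → Protocol Beta
The standard therapy wins each disease group but Protocol Beta wins overall — the comparison reverses. The standard therapy's patients skew toward stage IV, which has a lower base rate.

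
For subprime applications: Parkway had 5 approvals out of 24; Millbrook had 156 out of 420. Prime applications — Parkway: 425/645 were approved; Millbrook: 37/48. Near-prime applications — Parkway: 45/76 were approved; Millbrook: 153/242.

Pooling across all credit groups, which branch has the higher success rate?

Parkway

Subprime: Parkway 5/24 = 20.8%, Millbrook 156/420 = 37.1% → Millbrook
Prime: Parkway 425/645 = 65.9%, Millbrook 37/48 = 77.1% → Millbrook
Near-prime: Parkway 45/76 = 59.2%, Millbrook 153/242 = 63.2% → Millbrook
Overall: Parkway 475/745 = 63.8%, Millbrook 346/710 = 48.7% → Parkway
(Millbrook wins every credit group but Parkway wins overall — Millbrook's applications skew toward the low-rate subprime group.)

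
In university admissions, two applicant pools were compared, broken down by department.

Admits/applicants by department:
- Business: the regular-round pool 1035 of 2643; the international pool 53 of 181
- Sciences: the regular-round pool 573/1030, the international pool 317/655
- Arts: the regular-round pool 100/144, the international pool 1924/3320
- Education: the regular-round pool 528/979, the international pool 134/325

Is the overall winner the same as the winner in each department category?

No

Business: the regular-round pool 1035/2643 = 39.2%, the international pool 53/181 = 29.3% → the regular-round pool
Sciences: the regular-round pool 573/1030 = 55.6%, the international pool 317/655 = 48.4% → the regular-round pool
Arts: the regular-round pool 100/144 = 69.4%, the international pool 1924/3320 = 58.0% → the regular-round pool
Education: the regular-round pool 528/979 = 53.9%, the international pool 134/325 = 41.2% → the regular-round pool
Overall: the regular-round pool 2236/4796 = 46.6%, the international pool 2428/4481 = 54.2% → the international pool
The regular-round pool wins each department group but the international pool wins overall — the comparison reverses. The regular-round pool's applicants skew toward Business, which has a lower base rate.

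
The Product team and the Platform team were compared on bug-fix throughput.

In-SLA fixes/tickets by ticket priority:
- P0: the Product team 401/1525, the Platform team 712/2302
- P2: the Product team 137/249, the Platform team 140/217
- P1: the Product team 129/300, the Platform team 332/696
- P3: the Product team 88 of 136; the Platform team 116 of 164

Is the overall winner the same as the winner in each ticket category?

P0: the Product team 401/1525 = 26.3%, the Platform team 712/2302 = 30.9% → the Platform team
P2: the Product team 137/249 = 55.0%, the Platform team 140/217 = 64.5% → the Platform team
P1: the Product team 129/300 = 43.0%, the Platform team 332/696 = 47.7% → the Platform team
P3: the Product team 88/136 = 64.7%, the Platform team 116/164 = 70.7% → the Platform team
Overall: the Product team 755/2210 = 34.2%, the Platform team 1300/3379 = 38.5% → the Platform team
The Platform team wins overall and in every ticket group — no reversal.

Yes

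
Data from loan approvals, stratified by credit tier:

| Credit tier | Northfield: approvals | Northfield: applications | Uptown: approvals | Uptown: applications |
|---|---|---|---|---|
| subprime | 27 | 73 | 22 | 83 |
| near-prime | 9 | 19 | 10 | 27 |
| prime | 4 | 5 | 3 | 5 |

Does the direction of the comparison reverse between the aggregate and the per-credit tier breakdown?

No

Subprime: Northfield 27/73 = 37.0%, Uptown 22/83 = 26.5% → Northfield
Near-prime: Northfield 9/19 = 47.4%, Uptown 10/27 = 37.0% → Northfield
Prime: Northfield 4/5 = 80.0%, Uptown 3/5 = 60.0% → Northfield
Overall: Northfield 40/97 = 41.2%, Uptown 35/115 = 30.4% → Northfield
Northfield wins overall and in every credit group — no reversal.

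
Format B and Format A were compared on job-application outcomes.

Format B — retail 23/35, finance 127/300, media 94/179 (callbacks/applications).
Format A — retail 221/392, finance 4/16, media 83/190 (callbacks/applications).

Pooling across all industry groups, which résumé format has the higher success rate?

Format A

Retail: Format B 23/35 = 65.7%, Format A 221/392 = 56.4% → Format B
Finance: Format B 127/300 = 42.3%, Format A 4/16 = 25.0% → Format B
Media: Format B 94/179 = 52.5%, Format A 83/190 = 43.7% → Format B
Overall: Format B 244/514 = 47.5%, Format A 308/598 = 51.5% → Format A
(Format B wins every industry group but Format A wins overall — Format B's applications skew toward the low-rate finance group.)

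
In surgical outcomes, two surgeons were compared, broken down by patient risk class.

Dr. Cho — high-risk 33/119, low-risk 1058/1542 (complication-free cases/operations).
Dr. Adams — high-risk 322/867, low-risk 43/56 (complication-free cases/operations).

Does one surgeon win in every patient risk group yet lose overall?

Yes

High-risk: Dr. Cho 33/119 = 27.7%, Dr. Adams 322/867 = 37.1% → Dr. Adams
Low-risk: Dr. Cho 1058/1542 = 68.6%, Dr. Adams 43/56 = 76.8% → Dr. Adams
Overall: Dr. Cho 1091/1661 = 65.7%, Dr. Adams 365/923 = 39.5% → Dr. Cho
Dr. Adams wins each patient risk group but Dr. Cho wins overall — the comparison reverses. Dr. Adams's operations skew toward high-risk, which has a lower base rate.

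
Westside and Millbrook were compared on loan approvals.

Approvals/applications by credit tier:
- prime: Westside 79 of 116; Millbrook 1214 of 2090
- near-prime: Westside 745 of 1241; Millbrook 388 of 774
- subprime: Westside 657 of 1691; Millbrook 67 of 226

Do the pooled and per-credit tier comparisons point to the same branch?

No

Prime: Westside 79/116 = 68.1%, Millbrook 1214/2090 = 58.1% → Westside
Near-prime: Westside 745/1241 = 60.0%, Millbrook 388/774 = 50.1% → Westside
Subprime: Westside 657/1691 = 38.9%, Millbrook 67/226 = 29.6% → Westside
Overall: Westside 1481/3048 = 48.6%, Millbrook 1669/3090 = 54.0% → Millbrook
Westside wins each credit group but Millbrook wins overall — the comparison reverses. Westside's applications skew toward subprime, which has a lower base rate.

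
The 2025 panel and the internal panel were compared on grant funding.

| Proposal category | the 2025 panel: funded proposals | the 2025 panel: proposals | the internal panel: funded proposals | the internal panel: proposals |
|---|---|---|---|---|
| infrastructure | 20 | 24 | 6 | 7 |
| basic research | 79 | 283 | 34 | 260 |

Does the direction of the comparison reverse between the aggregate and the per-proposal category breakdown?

No

Infrastructure: the 2025 panel 20/24 = 83.3%, the internal panel 6/7 = 85.7% → the internal panel
Basic research: the 2025 panel 79/283 = 27.9%, the internal panel 34/260 = 13.1% → the 2025 panel
Overall: the 2025 panel 99/307 = 32.2%, the internal panel 40/267 = 15.0% → the 2025 panel
Neither sweeps: the 2025 panel wins 1 of 2 groups, the internal panel wins 1. The 2025 panel wins overall but not every group — no Simpson reversal.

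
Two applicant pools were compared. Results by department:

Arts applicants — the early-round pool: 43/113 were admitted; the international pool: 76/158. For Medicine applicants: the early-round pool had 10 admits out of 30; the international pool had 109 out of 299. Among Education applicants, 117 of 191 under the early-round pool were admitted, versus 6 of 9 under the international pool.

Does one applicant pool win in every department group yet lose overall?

Yes

Arts: the early-round pool 43/113 = 38.1%, the international pool 76/158 = 48.1% → the international pool
Medicine: the early-round pool 10/30 = 33.3%, the international pool 109/299 = 36.5% → the international pool
Education: the early-round pool 117/191 = 61.3%, the international pool 6/9 = 66.7% → the international pool
Overall: the early-round pool 170/334 = 50.9%, the international pool 191/466 = 41.0% → the early-round pool
The international pool wins each department group but the early-round pool wins overall — the comparison reverses. The international pool's applicants skew toward Medicine, which has a lower base rate.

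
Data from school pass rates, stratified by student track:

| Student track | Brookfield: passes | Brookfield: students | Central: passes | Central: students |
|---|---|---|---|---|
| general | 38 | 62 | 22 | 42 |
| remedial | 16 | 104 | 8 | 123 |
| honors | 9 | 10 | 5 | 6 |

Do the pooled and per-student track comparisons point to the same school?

Yes

General: Brookfield 38/62 = 61.3%, Central 22/42 = 52.4% → Brookfield
Remedial: Brookfield 16/104 = 15.4%, Central 8/123 = 6.5% → Brookfield
Honors: Brookfield 9/10 = 90.0%, Central 5/6 = 83.3% → Brookfield
Overall: Brookfield 63/176 = 35.8%, Central 35/171 = 20.5% → Brookfield
Brookfield wins overall and in every student group — no reversal.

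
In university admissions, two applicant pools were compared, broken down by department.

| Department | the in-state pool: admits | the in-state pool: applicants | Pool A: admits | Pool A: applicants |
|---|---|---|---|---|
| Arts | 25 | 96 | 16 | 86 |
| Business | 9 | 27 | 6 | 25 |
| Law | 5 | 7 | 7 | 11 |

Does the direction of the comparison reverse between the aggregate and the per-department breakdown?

Arts: the in-state pool 25/96 = 26.0%, Pool A 16/86 = 18.6% → the in-state pool
Business: the in-state pool 9/27 = 33.3%, Pool A 6/25 = 24.0% → the in-state pool
Law: the in-state pool 5/7 = 71.4%, Pool A 7/11 = 63.6% → the in-state pool
Overall: the in-state pool 39/130 = 30.0%, Pool A 29/122 = 23.8% → the in-state pool
The in-state pool wins overall and in every department group — no reversal.

No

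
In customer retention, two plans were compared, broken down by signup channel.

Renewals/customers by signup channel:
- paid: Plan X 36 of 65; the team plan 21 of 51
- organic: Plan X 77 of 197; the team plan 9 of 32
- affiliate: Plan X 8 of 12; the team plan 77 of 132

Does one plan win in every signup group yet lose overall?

Yes

Paid: Plan X 36/65 = 55.4%, the team plan 21/51 = 41.2% → Plan X
Organic: Plan X 77/197 = 39.1%, the team plan 9/32 = 28.1% → Plan X
Affiliate: Plan X 8/12 = 66.7%, the team plan 77/132 = 58.3% → Plan X
Overall: Plan X 121/274 = 44.2%, the team plan 107/215 = 49.8% → the team plan
Plan X wins each signup group but the team plan wins overall — the comparison reverses. Plan X's customers skew toward organic, which has a lower base rate.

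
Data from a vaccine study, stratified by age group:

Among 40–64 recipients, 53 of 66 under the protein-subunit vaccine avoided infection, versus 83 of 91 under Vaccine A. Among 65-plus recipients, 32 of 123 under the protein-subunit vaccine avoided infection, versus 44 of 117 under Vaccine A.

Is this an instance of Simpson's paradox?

40–64: the protein-subunit vaccine 53/66 = 80.3%, Vaccine A 83/91 = 91.2% → Vaccine A
65-plus: the protein-subunit vaccine 32/123 = 26.0%, Vaccine A 44/117 = 37.6% → Vaccine A
Overall: the protein-subunit vaccine 85/189 = 45.0%, Vaccine A 127/208 = 61.1% → Vaccine A
Vaccine A wins overall and in every age group — no reversal.

No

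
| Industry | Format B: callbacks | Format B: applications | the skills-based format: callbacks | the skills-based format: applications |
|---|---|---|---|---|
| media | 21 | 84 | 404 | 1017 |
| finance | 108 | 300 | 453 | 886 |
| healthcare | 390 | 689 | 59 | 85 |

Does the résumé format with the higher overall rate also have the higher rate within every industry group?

No

Media: Format B 21/84 = 25.0%, the skills-based format 404/1017 = 39.7% → the skills-based format
Finance: Format B 108/300 = 36.0%, the skills-based format 453/886 = 51.1% → the skills-based format
Healthcare: Format B 390/689 = 56.6%, the skills-based format 59/85 = 69.4% → the skills-based format
Overall: Format B 519/1073 = 48.4%, the skills-based format 916/1988 = 46.1% → Format B
The skills-based format wins each industry group but Format B wins overall — the comparison reverses. The skills-based format's applications skew toward media, which has a lower base rate.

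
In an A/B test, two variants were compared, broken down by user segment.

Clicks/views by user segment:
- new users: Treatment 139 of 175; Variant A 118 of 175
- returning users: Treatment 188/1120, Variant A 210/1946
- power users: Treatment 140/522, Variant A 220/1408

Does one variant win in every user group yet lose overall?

New users: Treatment 139/175 = 79.4%, Variant A 118/175 = 67.4% → Treatment
Returning users: Treatment 188/1120 = 16.8%, Variant A 210/1946 = 10.8% → Treatment
Power users: Treatment 140/522 = 26.8%, Variant A 220/1408 = 15.6% → Treatment
Overall: Treatment 467/1817 = 25.7%, Variant A 548/3529 = 15.5% → Treatment
Treatment wins overall and in every user group — no reversal.

No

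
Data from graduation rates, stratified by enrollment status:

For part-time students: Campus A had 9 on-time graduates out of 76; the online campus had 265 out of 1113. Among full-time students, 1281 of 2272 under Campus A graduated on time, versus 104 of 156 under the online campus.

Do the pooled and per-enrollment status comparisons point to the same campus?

No

Part-time: Campus A 9/76 = 11.8%, the online campus 265/1113 = 23.8% → the online campus
Full-time: Campus A 1281/2272 = 56.4%, the online campus 104/156 = 66.7% → the online campus
Overall: Campus A 1290/2348 = 54.9%, the online campus 369/1269 = 29.1% → Campus A
The online campus wins each enrollment group but Campus A wins overall — the comparison reverses. The online campus's students skew toward part-time, which has a lower base rate.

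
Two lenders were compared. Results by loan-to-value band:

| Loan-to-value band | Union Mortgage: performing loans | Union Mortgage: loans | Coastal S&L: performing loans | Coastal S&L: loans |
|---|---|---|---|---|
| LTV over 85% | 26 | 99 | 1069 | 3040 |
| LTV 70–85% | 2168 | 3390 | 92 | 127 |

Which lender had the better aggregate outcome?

Union Mortgage

LTV over 85%: Union Mortgage 26/99 = 26.3%, Coastal S&L 1069/3040 = 35.2% → Coastal S&L
LTV 70–85%: Union Mortgage 2168/3390 = 64.0%, Coastal S&L 92/127 = 72.4% → Coastal S&L
Overall: Union Mortgage 2194/3489 = 62.9%, Coastal S&L 1161/3167 = 36.7% → Union Mortgage
(Coastal S&L wins every loan-to-value group but Union Mortgage wins overall — Coastal S&L's loans skew toward the low-rate LTV over 85% group.)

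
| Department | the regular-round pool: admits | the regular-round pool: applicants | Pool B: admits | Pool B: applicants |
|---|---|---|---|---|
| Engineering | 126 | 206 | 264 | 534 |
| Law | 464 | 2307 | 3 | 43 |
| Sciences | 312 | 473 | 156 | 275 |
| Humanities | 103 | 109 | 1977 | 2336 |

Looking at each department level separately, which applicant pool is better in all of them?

the regular-round pool

Engineering: the regular-round pool 126/206 = 61.2%, Pool B 264/534 = 49.4% → the regular-round pool
Law: the regular-round pool 464/2307 = 20.1%, Pool B 3/43 = 7.0% → the regular-round pool
Sciences: the regular-round pool 312/473 = 66.0%, Pool B 156/275 = 56.7% → the regular-round pool
Humanities: the regular-round pool 103/109 = 94.5%, Pool B 1977/2336 = 84.6% → the regular-round pool
The regular-round pool has the higher rate in all 4 groups.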